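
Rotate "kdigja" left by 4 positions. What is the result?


Input: "kdigja", rotate left by 4
First 4 characters: "kdig"
Remaining characters: "ja"
Concatenate remaining + first: "ja" + "kdig" = "jakdig"

jakdig


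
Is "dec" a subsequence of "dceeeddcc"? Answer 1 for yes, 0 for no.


Check if "dec" is a subsequence of "dceeeddcc"
Greedy scan:
  Position 0 ('d'): matches sub[0] = 'd'
  Position 1 ('c'): no match needed
  Position 2 ('e'): matches sub[1] = 'e'
  Position 3 ('e'): no match needed
  Position 4 ('e'): no match needed
  Position 5 ('d'): no match needed
  Position 6 ('d'): no match needed
  Position 7 ('c'): matches sub[2] = 'c'
  Position 8 ('c'): no match needed
All 3 characters matched => is a subsequence

1


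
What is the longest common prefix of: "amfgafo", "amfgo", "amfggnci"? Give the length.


Words: amfgafo, amfgo, amfggnci
  Position 0: all 'a' => match
  Position 1: all 'm' => match
  Position 2: all 'f' => match
  Position 3: all 'g' => match
  Position 4: ('a', 'o', 'g') => mismatch, stop
LCP = "amfg" (length 4)

4


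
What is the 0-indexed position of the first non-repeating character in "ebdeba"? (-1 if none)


Input: ebdeba
Character frequencies:
  'a': 1
  'b': 2
  'd': 1
  'e': 2
Scanning left to right for freq == 1:
  Position 0 ('e'): freq=2, skip
  Position 1 ('b'): freq=2, skip
  Position 2 ('d'): unique! => answer = 2

2


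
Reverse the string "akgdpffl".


Input: akgdpffl
Reading characters right to left:
  Position 7: 'l'
  Position 6: 'f'
  Position 5: 'f'
  Position 4: 'p'
  Position 3: 'd'
  Position 2: 'g'
  Position 1: 'k'
  Position 0: 'a'
Reversed: lffpdgka

lffpdgka


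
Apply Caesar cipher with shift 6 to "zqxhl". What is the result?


Caesar cipher: shift "zqxhl" by 6
  'z' (pos 25) + 6 = pos 5 = 'f'
  'q' (pos 16) + 6 = pos 22 = 'w'
  'x' (pos 23) + 6 = pos 3 = 'd'
  'h' (pos 7) + 6 = pos 13 = 'n'
  'l' (pos 11) + 6 = pos 17 = 'r'
Result: fwdnr

fwdnr


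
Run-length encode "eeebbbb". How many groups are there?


Input: eeebbbb
Scanning for consecutive runs:
  Group 1: 'e' x 3 (positions 0-2)
  Group 2: 'b' x 4 (positions 3-6)
Total groups: 2

2


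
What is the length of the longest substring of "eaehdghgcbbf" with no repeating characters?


Input: "eaehdghgcbbf"
Sliding window (track last position of each char):
  Position 0 ('e'): window [0,0] length 1 -- new best
  Position 1 ('a'): window [0,1] length 2 -- new best
  Position 2 ('e'): repeat (last at 0), move window start to 1
  Position 2 ('e'): window [1,2] length 2
  Position 3 ('h'): window [1,3] length 3 -- new best
  Position 4 ('d'): window [1,4] length 4 -- new best
  Position 5 ('g'): window [1,5] length 5 -- new best
  Position 6 ('h'): repeat (last at 3), move window start to 4
  Position 6 ('h'): window [4,6] length 3
  Position 7 ('g'): repeat (last at 5), move window start to 6
  Position 7 ('g'): window [6,7] length 2
  Position 8 ('c'): window [6,8] length 3
  Position 9 ('b'): window [6,9] length 4
  Position 10 ('b'): repeat (last at 9), move window start to 10
  Position 10 ('b'): window [10,10] length 1
  Position 11 ('f'): window [10,11] length 2
Longest substring with no repeats: "aehdg" with length 5

5


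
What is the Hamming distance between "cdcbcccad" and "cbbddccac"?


Comparing "cdcbcccad" and "cbbddccac" position by position:
  Position 0: 'c' vs 'c' => same
  Position 1: 'd' vs 'b' => differ
  Position 2: 'c' vs 'b' => differ
  Position 3: 'b' vs 'd' => differ
  Position 4: 'c' vs 'd' => differ
  Position 5: 'c' vs 'c' => same
  Position 6: 'c' vs 'c' => same
  Position 7: 'a' vs 'a' => same
  Position 8: 'd' vs 'c' => differ
Total differences (Hamming distance): 5

5


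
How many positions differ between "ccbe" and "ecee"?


Comparing "ccbe" and "ecee" position by position:
  Position 0: 'c' vs 'e' => DIFFER
  Position 1: 'c' vs 'c' => same
  Position 2: 'b' vs 'e' => DIFFER
  Position 3: 'e' vs 'e' => same
Positions that differ: 2

2


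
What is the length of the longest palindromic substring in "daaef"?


Input: "daaef"
Checking substrings for palindromes:
  [1:3] "aa" (len 2) => palindrome
Longest palindromic substring: "aa" with length 2

2


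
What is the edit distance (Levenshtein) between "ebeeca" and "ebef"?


Computing edit distance: "ebeeca" -> "ebef"
DP table:
           e    b    e    f
      0    1    2    3    4
  e   1    0    1    2    3
  b   2    1    0    1    2
  e   3    2    1    0    1
  e   4    3    2    1    1
  c   5    4    3    2    2
  a   6    5    4    3    3
Edit distance = dp[6][4] = 3

3


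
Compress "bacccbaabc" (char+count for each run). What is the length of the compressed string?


Input: bacccbaabc
Runs:
  'b' x 1 => "b1"
  'a' x 1 => "a1"
  'c' x 3 => "c3"
  'b' x 1 => "b1"
  'a' x 2 => "a2"
  'b' x 1 => "b1"
  'c' x 1 => "c1"
Compressed: "b1a1c3b1a2b1c1"
Compressed length: 14

14


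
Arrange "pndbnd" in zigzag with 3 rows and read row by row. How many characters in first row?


Zigzag "pndbnd" into 3 rows:
Placing characters:
  'p' => row 0
  'n' => row 1
  'd' => row 2
  'b' => row 1
  'n' => row 0
  'd' => row 1
Rows:
  Row 0: "pn"
  Row 1: "nbd"
  Row 2: "d"
First row length: 2

2


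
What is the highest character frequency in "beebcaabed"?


Input: beebcaabed
Character counts:
  'a': 2
  'b': 3
  'c': 1
  'd': 1
  'e': 3
Maximum frequency: 3

3


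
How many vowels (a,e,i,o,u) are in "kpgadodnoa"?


Input: kpgadodnoa
Checking each character:
  'k' at position 0: consonant
  'p' at position 1: consonant
  'g' at position 2: consonant
  'a' at position 3: vowel (running total: 1)
  'd' at position 4: consonant
  'o' at position 5: vowel (running total: 2)
  'd' at position 6: consonant
  'n' at position 7: consonant
  'o' at position 8: vowel (running total: 3)
  'a' at position 9: vowel (running total: 4)
Total vowels: 4

4


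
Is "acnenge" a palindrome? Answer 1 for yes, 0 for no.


Input: acnenge
Reversed: egnenca
  Compare pos 0 ('a') with pos 6 ('e'): MISMATCH
  Compare pos 1 ('c') with pos 5 ('g'): MISMATCH
  Compare pos 2 ('n') with pos 4 ('n'): match
Result: not a palindrome

0


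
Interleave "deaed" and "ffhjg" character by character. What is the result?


Interleaving "deaed" and "ffhjg":
  Position 0: 'd' from first, 'f' from second => "df"
  Position 1: 'e' from first, 'f' from second => "ef"
  Position 2: 'a' from first, 'h' from second => "ah"
  Position 3: 'e' from first, 'j' from second => "ej"
  Position 4: 'd' from first, 'g' from second => "dg"
Result: dfefahejdg

dfefahejdg


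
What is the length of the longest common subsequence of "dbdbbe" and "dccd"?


LCS of "dbdbbe" and "dccd"
DP table:
           d    c    c    d
      0    0    0    0    0
  d   0    1    1    1    1
  b   0    1    1    1    1
  d   0    1    1    1    2
  b   0    1    1    1    2
  b   0    1    1    1    2
  e   0    1    1    1    2
LCS length = dp[6][4] = 2

2


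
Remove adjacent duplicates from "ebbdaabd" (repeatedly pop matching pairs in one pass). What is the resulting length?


Input: ebbdaabd
Stack-based adjacent duplicate removal:
  Read 'e': push. Stack: e
  Read 'b': push. Stack: eb
  Read 'b': matches stack top 'b' => pop. Stack: e
  Read 'd': push. Stack: ed
  Read 'a': push. Stack: eda
  Read 'a': matches stack top 'a' => pop. Stack: ed
  Read 'b': push. Stack: edb
  Read 'd': push. Stack: edbd
Final stack: "edbd" (length 4)

4


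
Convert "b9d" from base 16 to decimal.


Input: "b9d" in base 16
Positional expansion:
  Digit 'b' (value 11) x 16^2 = 2816
  Digit '9' (value 9) x 16^1 = 144
  Digit 'd' (value 13) x 16^0 = 13
Sum = 2973

2973


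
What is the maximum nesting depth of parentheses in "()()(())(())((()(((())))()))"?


Input: "()()(())(())((()(((())))()))"
Tracking depth:
  Position 0 '(': depth becomes 1
  Position 1 ')': depth becomes 0
  Position 2 '(': depth becomes 1
  Position 3 ')': depth becomes 0
  Position 4 '(': depth becomes 1
  Position 5 '(': depth becomes 2
  Position 6 ')': depth becomes 1
  Position 7 ')': depth becomes 0
  Position 8 '(': depth becomes 1
  Position 9 '(': depth becomes 2
  Position 10 ')': depth becomes 1
  Position 11 ')': depth becomes 0
  Position 12 '(': depth becomes 1
  Position 13 '(': depth becomes 2
  Position 14 '(': depth becomes 3
  Position 15 ')': depth becomes 2
  Position 16 '(': depth becomes 3
  Position 17 '(': depth becomes 4
  Position 18 '(': depth becomes 5
  Position 19 '(': depth becomes 6
  Position 20 ')': depth becomes 5
  Position 21 ')': depth becomes 4
  Position 22 ')': depth becomes 3
  Position 23 ')': depth becomes 2
  Position 24 '(': depth becomes 3
  Position 25 ')': depth becomes 2
  Position 26 ')': depth becomes 1
  Position 27 ')': depth becomes 0
Maximum depth reached: 6

6


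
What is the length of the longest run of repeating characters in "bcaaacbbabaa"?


Input: "bcaaacbbabaa"
Scanning for longest run:
  Position 1 ('c'): new char, reset run to 1
  Position 2 ('a'): new char, reset run to 1
  Position 3 ('a'): continues run of 'a', length=2
  Position 4 ('a'): continues run of 'a', length=3
  Position 5 ('c'): new char, reset run to 1
  Position 6 ('b'): new char, reset run to 1
  Position 7 ('b'): continues run of 'b', length=2
  Position 8 ('a'): new char, reset run to 1
  Position 9 ('b'): new char, reset run to 1
  Position 10 ('a'): new char, reset run to 1
  Position 11 ('a'): continues run of 'a', length=2
Longest run: 'a' with length 3

3


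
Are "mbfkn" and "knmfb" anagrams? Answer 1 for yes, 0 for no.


Strings: "mbfkn", "knmfb"
Sorted first:  bfkmn
Sorted second: bfkmn
Sorted forms match => anagrams

1


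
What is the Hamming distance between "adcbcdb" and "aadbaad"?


Comparing "adcbcdb" and "aadbaad" position by position:
  Position 0: 'a' vs 'a' => same
  Position 1: 'd' vs 'a' => differ
  Position 2: 'c' vs 'd' => differ
  Position 3: 'b' vs 'b' => same
  Position 4: 'c' vs 'a' => differ
  Position 5: 'd' vs 'a' => differ
  Position 6: 'b' vs 'd' => differ
Total differences (Hamming distance): 5

5


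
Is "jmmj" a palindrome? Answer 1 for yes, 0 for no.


Input: jmmj
Reversed: jmmj
  Compare pos 0 ('j') with pos 3 ('j'): match
  Compare pos 1 ('m') with pos 2 ('m'): match
Result: palindrome

1


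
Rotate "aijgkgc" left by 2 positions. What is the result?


Input: "aijgkgc", rotate left by 2
First 2 characters: "ai"
Remaining characters: "jgkgc"
Concatenate remaining + first: "jgkgc" + "ai" = "jgkgcai"

jgkgcai


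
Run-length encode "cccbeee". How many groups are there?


Input: cccbeee
Scanning for consecutive runs:
  Group 1: 'c' x 3 (positions 0-2)
  Group 2: 'b' x 1 (positions 3-3)
  Group 3: 'e' x 3 (positions 4-6)
Total groups: 3

3


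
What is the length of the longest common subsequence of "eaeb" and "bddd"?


LCS of "eaeb" and "bddd"
DP table:
           b    d    d    d
      0    0    0    0    0
  e   0    0    0    0    0
  a   0    0    0    0    0
  e   0    0    0    0    0
  b   0    1    1    1    1
LCS length = dp[4][4] = 1

1


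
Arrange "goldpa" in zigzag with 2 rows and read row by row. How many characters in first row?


Zigzag "goldpa" into 2 rows:
Placing characters:
  'g' => row 0
  'o' => row 1
  'l' => row 0
  'd' => row 1
  'p' => row 0
  'a' => row 1
Rows:
  Row 0: "glp"
  Row 1: "oda"
First row length: 3

3


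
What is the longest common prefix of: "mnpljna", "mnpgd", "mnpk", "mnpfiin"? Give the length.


Words: mnpljna, mnpgd, mnpk, mnpfiin
  Position 0: all 'm' => match
  Position 1: all 'n' => match
  Position 2: all 'p' => match
  Position 3: ('l', 'g', 'k', 'f') => mismatch, stop
LCP = "mnp" (length 3)

3


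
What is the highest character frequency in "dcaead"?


Input: dcaead
Character counts:
  'a': 2
  'c': 1
  'd': 2
  'e': 1
Maximum frequency: 2

2


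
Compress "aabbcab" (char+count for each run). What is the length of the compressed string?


Input: aabbcab
Runs:
  'a' x 2 => "a2"
  'b' x 2 => "b2"
  'c' x 1 => "c1"
  'a' x 1 => "a1"
  'b' x 1 => "b1"
Compressed: "a2b2c1a1b1"
Compressed length: 10

10


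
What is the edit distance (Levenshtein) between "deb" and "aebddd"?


Computing edit distance: "deb" -> "aebddd"
DP table:
           a    e    b    d    d    d
      0    1    2    3    4    5    6
  d   1    1    2    3    3    4    5
  e   2    2    1    2    3    4    5
  b   3    3    2    1    2    3    4
Edit distance = dp[3][6] = 4

4


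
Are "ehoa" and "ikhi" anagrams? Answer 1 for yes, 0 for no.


Strings: "ehoa", "ikhi"
Sorted first:  aeho
Sorted second: hiik
Differ at position 0: 'a' vs 'h' => not anagrams

0


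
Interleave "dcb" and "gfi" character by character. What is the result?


Interleaving "dcb" and "gfi":
  Position 0: 'd' from first, 'g' from second => "dg"
  Position 1: 'c' from first, 'f' from second => "cf"
  Position 2: 'b' from first, 'i' from second => "bi"
Result: dgcfbi

dgcfbi


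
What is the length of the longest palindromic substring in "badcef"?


Input: "badcef"
Checking substrings for palindromes:
  No multi-char palindromic substrings found
Longest palindromic substring: "b" with length 1

1


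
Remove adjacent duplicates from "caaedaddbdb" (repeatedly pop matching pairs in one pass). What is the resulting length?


Input: caaedaddbdb
Stack-based adjacent duplicate removal:
  Read 'c': push. Stack: c
  Read 'a': push. Stack: ca
  Read 'a': matches stack top 'a' => pop. Stack: c
  Read 'e': push. Stack: ce
  Read 'd': push. Stack: ced
  Read 'a': push. Stack: ceda
  Read 'd': push. Stack: cedad
  Read 'd': matches stack top 'd' => pop. Stack: ceda
  Read 'b': push. Stack: cedab
  Read 'd': push. Stack: cedabd
  Read 'b': push. Stack: cedabdb
Final stack: "cedabdb" (length 7)

7


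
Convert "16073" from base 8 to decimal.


Input: "16073" in base 8
Positional expansion:
  Digit '1' (value 1) x 8^4 = 4096
  Digit '6' (value 6) x 8^3 = 3072
  Digit '0' (value 0) x 8^2 = 0
  Digit '7' (value 7) x 8^1 = 56
  Digit '3' (value 3) x 8^0 = 3
Sum = 7227

7227


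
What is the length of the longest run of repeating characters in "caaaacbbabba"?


Input: "caaaacbbabba"
Scanning for longest run:
  Position 1 ('a'): new char, reset run to 1
  Position 2 ('a'): continues run of 'a', length=2
  Position 3 ('a'): continues run of 'a', length=3
  Position 4 ('a'): continues run of 'a', length=4
  Position 5 ('c'): new char, reset run to 1
  Position 6 ('b'): new char, reset run to 1
  Position 7 ('b'): continues run of 'b', length=2
  Position 8 ('a'): new char, reset run to 1
  Position 9 ('b'): new char, reset run to 1
  Position 10 ('b'): continues run of 'b', length=2
  Position 11 ('a'): new char, reset run to 1
Longest run: 'a' with length 4

4


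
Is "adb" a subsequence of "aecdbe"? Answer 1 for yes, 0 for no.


Check if "adb" is a subsequence of "aecdbe"
Greedy scan:
  Position 0 ('a'): matches sub[0] = 'a'
  Position 1 ('e'): no match needed
  Position 2 ('c'): no match needed
  Position 3 ('d'): matches sub[1] = 'd'
  Position 4 ('b'): matches sub[2] = 'b'
  Position 5 ('e'): no match needed
All 3 characters matched => is a subsequence

1


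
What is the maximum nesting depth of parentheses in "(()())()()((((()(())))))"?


Input: "(()())()()((((()(())))))"
Tracking depth:
  Position 0 '(': depth becomes 1
  Position 1 '(': depth becomes 2
  Position 2 ')': depth becomes 1
  Position 3 '(': depth becomes 2
  Position 4 ')': depth becomes 1
  Position 5 ')': depth becomes 0
  Position 6 '(': depth becomes 1
  Position 7 ')': depth becomes 0
  Position 8 '(': depth becomes 1
  Position 9 ')': depth becomes 0
  Position 10 '(': depth becomes 1
  Position 11 '(': depth becomes 2
  Position 12 '(': depth becomes 3
  Position 13 '(': depth becomes 4
  Position 14 '(': depth becomes 5
  Position 15 ')': depth becomes 4
  Position 16 '(': depth becomes 5
  Position 17 '(': depth becomes 6
  Position 18 ')': depth becomes 5
  Position 19 ')': depth becomes 4
  Position 20 ')': depth becomes 3
  Position 21 ')': depth becomes 2
  Position 22 ')': depth becomes 1
  Position 23 ')': depth becomes 0
Maximum depth reached: 6

6


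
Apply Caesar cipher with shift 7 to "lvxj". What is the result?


Caesar cipher: shift "lvxj" by 7
  'l' (pos 11) + 7 = pos 18 = 's'
  'v' (pos 21) + 7 = pos 2 = 'c'
  'x' (pos 23) + 7 = pos 4 = 'e'
  'j' (pos 9) + 7 = pos 16 = 'q'
Result: sceq

sceq


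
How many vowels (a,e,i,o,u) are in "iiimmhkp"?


Input: iiimmhkp
Checking each character:
  'i' at position 0: vowel (running total: 1)
  'i' at position 1: vowel (running total: 2)
  'i' at position 2: vowel (running total: 3)
  'm' at position 3: consonant
  'm' at position 4: consonant
  'h' at position 5: consonant
  'k' at position 6: consonant
  'p' at position 7: consonant
Total vowels: 3

3


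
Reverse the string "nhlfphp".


Input: nhlfphp
Reading characters right to left:
  Position 6: 'p'
  Position 5: 'h'
  Position 4: 'p'
  Position 3: 'f'
  Position 2: 'l'
  Position 1: 'h'
  Position 0: 'n'
Reversed: phpflhn

phpflhn


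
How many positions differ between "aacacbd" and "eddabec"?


Comparing "aacacbd" and "eddabec" position by position:
  Position 0: 'a' vs 'e' => DIFFER
  Position 1: 'a' vs 'd' => DIFFER
  Position 2: 'c' vs 'd' => DIFFER
  Position 3: 'a' vs 'a' => same
  Position 4: 'c' vs 'b' => DIFFER
  Position 5: 'b' vs 'e' => DIFFER
  Position 6: 'd' vs 'c' => DIFFER
Positions that differ: 6

6


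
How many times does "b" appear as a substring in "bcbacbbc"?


Searching for "b" in "bcbacbbc"
Scanning each position:
  Position 0: "b" => MATCH
  Position 1: "c" => no
  Position 2: "b" => MATCH
  Position 3: "a" => no
  Position 4: "c" => no
  Position 5: "b" => MATCH
  Position 6: "b" => MATCH
  Position 7: "c" => no
Total occurrences: 4

4


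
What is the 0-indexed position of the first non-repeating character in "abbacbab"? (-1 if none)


Input: abbacbab
Character frequencies:
  'a': 3
  'b': 4
  'c': 1
Scanning left to right for freq == 1:
  Position 0 ('a'): freq=3, skip
  Position 1 ('b'): freq=4, skip
  Position 2 ('b'): freq=4, skip
  Position 3 ('a'): freq=3, skip
  Position 4 ('c'): unique! => answer = 4

4


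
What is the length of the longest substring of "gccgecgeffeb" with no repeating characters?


Input: "gccgecgeffeb"
Sliding window (track last position of each char):
  Position 0 ('g'): window [0,0] length 1 -- new best
  Position 1 ('c'): window [0,1] length 2 -- new best
  Position 2 ('c'): repeat (last at 1), move window start to 2
  Position 2 ('c'): window [2,2] length 1
  Position 3 ('g'): window [2,3] length 2
  Position 4 ('e'): window [2,4] length 3 -- new best
  Position 5 ('c'): repeat (last at 2), move window start to 3
  Position 5 ('c'): window [3,5] length 3
  Position 6 ('g'): repeat (last at 3), move window start to 4
  Position 6 ('g'): window [4,6] length 3
  Position 7 ('e'): repeat (last at 4), move window start to 5
  Position 7 ('e'): window [5,7] length 3
  Position 8 ('f'): window [5,8] length 4 -- new best
  Position 9 ('f'): repeat (last at 8), move window start to 9
  Position 9 ('f'): window [9,9] length 1
  Position 10 ('e'): window [9,10] length 2
  Position 11 ('b'): window [9,11] length 3
Longest substring with no repeats: "cgef" with length 4

4


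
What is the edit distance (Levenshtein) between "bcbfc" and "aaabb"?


Computing edit distance: "bcbfc" -> "aaabb"
DP table:
           a    a    a    b    b
      0    1    2    3    4    5
  b   1    1    2    3    3    4
  c   2    2    2    3    4    4
  b   3    3    3    3    3    4
  f   4    4    4    4    4    4
  c   5    5    5    5    5    5
Edit distance = dp[5][5] = 5

5


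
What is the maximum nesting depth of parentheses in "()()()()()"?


Input: "()()()()()"
Tracking depth:
  Position 0 '(': depth becomes 1
  Position 1 ')': depth becomes 0
  Position 2 '(': depth becomes 1
  Position 3 ')': depth becomes 0
  Position 4 '(': depth becomes 1
  Position 5 ')': depth becomes 0
  Position 6 '(': depth becomes 1
  Position 7 ')': depth becomes 0
  Position 8 '(': depth becomes 1
  Position 9 ')': depth becomes 0
Maximum depth reached: 1

1


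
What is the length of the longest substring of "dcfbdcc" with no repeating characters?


Input: "dcfbdcc"
Sliding window (track last position of each char):
  Position 0 ('d'): window [0,0] length 1 -- new best
  Position 1 ('c'): window [0,1] length 2 -- new best
  Position 2 ('f'): window [0,2] length 3 -- new best
  Position 3 ('b'): window [0,3] length 4 -- new best
  Position 4 ('d'): repeat (last at 0), move window start to 1
  Position 4 ('d'): window [1,4] length 4
  Position 5 ('c'): repeat (last at 1), move window start to 2
  Position 5 ('c'): window [2,5] length 4
  Position 6 ('c'): repeat (last at 5), move window start to 6
  Position 6 ('c'): window [6,6] length 1
Longest substring with no repeats: "dcfb" with length 4

4


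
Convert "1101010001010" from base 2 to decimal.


Input: "1101010001010" in base 2
Positional expansion:
  Digit '1' (value 1) x 2^12 = 4096
  Digit '1' (value 1) x 2^11 = 2048
  Digit '0' (value 0) x 2^10 = 0
  Digit '1' (value 1) x 2^9 = 512
  Digit '0' (value 0) x 2^8 = 0
  Digit '1' (value 1) x 2^7 = 128
  Digit '0' (value 0) x 2^6 = 0
  Digit '0' (value 0) x 2^5 = 0
  Digit '0' (value 0) x 2^4 = 0
  Digit '1' (value 1) x 2^3 = 8
  Digit '0' (value 0) x 2^2 = 0
  Digit '1' (value 1) x 2^1 = 2
  Digit '0' (value 0) x 2^0 = 0
Sum = 6794

6794


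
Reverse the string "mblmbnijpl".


Input: mblmbnijpl
Reading characters right to left:
  Position 9: 'l'
  Position 8: 'p'
  Position 7: 'j'
  Position 6: 'i'
  Position 5: 'n'
  Position 4: 'b'
  Position 3: 'm'
  Position 2: 'l'
  Position 1: 'b'
  Position 0: 'm'
Reversed: lpjinbmlbm

lpjinbmlbm


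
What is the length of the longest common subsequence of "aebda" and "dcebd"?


LCS of "aebda" and "dcebd"
DP table:
           d    c    e    b    d
      0    0    0    0    0    0
  a   0    0    0    0    0    0
  e   0    0    0    1    1    1
  b   0    0    0    1    2    2
  d   0    1    1    1    2    3
  a   0    1    1    1    2    3
LCS length = dp[5][5] = 3

3


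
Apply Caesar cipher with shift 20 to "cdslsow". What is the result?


Caesar cipher: shift "cdslsow" by 20
  'c' (pos 2) + 20 = pos 22 = 'w'
  'd' (pos 3) + 20 = pos 23 = 'x'
  's' (pos 18) + 20 = pos 12 = 'm'
  'l' (pos 11) + 20 = pos 5 = 'f'
  's' (pos 18) + 20 = pos 12 = 'm'
  'o' (pos 14) + 20 = pos 8 = 'i'
  'w' (pos 22) + 20 = pos 16 = 'q'
Result: wxmfmiq

wxmfmiq


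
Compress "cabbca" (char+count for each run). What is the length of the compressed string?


Input: cabbca
Runs:
  'c' x 1 => "c1"
  'a' x 1 => "a1"
  'b' x 2 => "b2"
  'c' x 1 => "c1"
  'a' x 1 => "a1"
Compressed: "c1a1b2c1a1"
Compressed length: 10

10


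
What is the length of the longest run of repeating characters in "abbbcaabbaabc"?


Input: "abbbcaabbaabc"
Scanning for longest run:
  Position 1 ('b'): new char, reset run to 1
  Position 2 ('b'): continues run of 'b', length=2
  Position 3 ('b'): continues run of 'b', length=3
  Position 4 ('c'): new char, reset run to 1
  Position 5 ('a'): new char, reset run to 1
  Position 6 ('a'): continues run of 'a', length=2
  Position 7 ('b'): new char, reset run to 1
  Position 8 ('b'): continues run of 'b', length=2
  Position 9 ('a'): new char, reset run to 1
  Position 10 ('a'): continues run of 'a', length=2
  Position 11 ('b'): new char, reset run to 1
  Position 12 ('c'): new char, reset run to 1
Longest run: 'b' with length 3

3


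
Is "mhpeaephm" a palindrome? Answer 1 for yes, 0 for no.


Input: mhpeaephm
Reversed: mhpeaephm
  Compare pos 0 ('m') with pos 8 ('m'): match
  Compare pos 1 ('h') with pos 7 ('h'): match
  Compare pos 2 ('p') with pos 6 ('p'): match
  Compare pos 3 ('e') with pos 5 ('e'): match
Result: palindrome

1


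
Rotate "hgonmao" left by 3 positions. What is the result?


Input: "hgonmao", rotate left by 3
First 3 characters: "hgo"
Remaining characters: "nmao"
Concatenate remaining + first: "nmao" + "hgo" = "nmaohgo"

nmaohgo


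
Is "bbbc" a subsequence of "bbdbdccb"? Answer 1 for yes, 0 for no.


Check if "bbbc" is a subsequence of "bbdbdccb"
Greedy scan:
  Position 0 ('b'): matches sub[0] = 'b'
  Position 1 ('b'): matches sub[1] = 'b'
  Position 2 ('d'): no match needed
  Position 3 ('b'): matches sub[2] = 'b'
  Position 4 ('d'): no match needed
  Position 5 ('c'): matches sub[3] = 'c'
  Position 6 ('c'): no match needed
  Position 7 ('b'): no match needed
All 4 characters matched => is a subsequence

1


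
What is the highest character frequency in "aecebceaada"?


Input: aecebceaada
Character counts:
  'a': 4
  'b': 1
  'c': 2
  'd': 1
  'e': 3
Maximum frequency: 4

4


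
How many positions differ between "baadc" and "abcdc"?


Comparing "baadc" and "abcdc" position by position:
  Position 0: 'b' vs 'a' => DIFFER
  Position 1: 'a' vs 'b' => DIFFER
  Position 2: 'a' vs 'c' => DIFFER
  Position 3: 'd' vs 'd' => same
  Position 4: 'c' vs 'c' => same
Positions that differ: 3

3


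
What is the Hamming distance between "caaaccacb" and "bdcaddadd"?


Comparing "caaaccacb" and "bdcaddadd" position by position:
  Position 0: 'c' vs 'b' => differ
  Position 1: 'a' vs 'd' => differ
  Position 2: 'a' vs 'c' => differ
  Position 3: 'a' vs 'a' => same
  Position 4: 'c' vs 'd' => differ
  Position 5: 'c' vs 'd' => differ
  Position 6: 'a' vs 'a' => same
  Position 7: 'c' vs 'd' => differ
  Position 8: 'b' vs 'd' => differ
Total differences (Hamming distance): 7

7


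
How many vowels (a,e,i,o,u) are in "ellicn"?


Input: ellicn
Checking each character:
  'e' at position 0: vowel (running total: 1)
  'l' at position 1: consonant
  'l' at position 2: consonant
  'i' at position 3: vowel (running total: 2)
  'c' at position 4: consonant
  'n' at position 5: consonant
Total vowels: 2

2


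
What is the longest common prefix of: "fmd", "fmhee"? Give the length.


Words: fmd, fmhee
  Position 0: all 'f' => match
  Position 1: all 'm' => match
  Position 2: ('d', 'h') => mismatch, stop
LCP = "fm" (length 2)

2


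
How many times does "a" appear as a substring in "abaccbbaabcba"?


Searching for "a" in "abaccbbaabcba"
Scanning each position:
  Position 0: "a" => MATCH
  Position 1: "b" => no
  Position 2: "a" => MATCH
  Position 3: "c" => no
  Position 4: "c" => no
  Position 5: "b" => no
  Position 6: "b" => no
  Position 7: "a" => MATCH
  Position 8: "a" => MATCH
  Position 9: "b" => no
  Position 10: "c" => no
  Position 11: "b" => no
  Position 12: "a" => MATCH
Total occurrences: 5

5


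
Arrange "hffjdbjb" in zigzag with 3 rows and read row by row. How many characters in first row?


Zigzag "hffjdbjb" into 3 rows:
Placing characters:
  'h' => row 0
  'f' => row 1
  'f' => row 2
  'j' => row 1
  'd' => row 0
  'b' => row 1
  'j' => row 2
  'b' => row 1
Rows:
  Row 0: "hd"
  Row 1: "fjbb"
  Row 2: "fj"
First row length: 2

2


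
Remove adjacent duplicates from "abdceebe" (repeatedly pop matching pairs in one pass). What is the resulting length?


Input: abdceebe
Stack-based adjacent duplicate removal:
  Read 'a': push. Stack: a
  Read 'b': push. Stack: ab
  Read 'd': push. Stack: abd
  Read 'c': push. Stack: abdc
  Read 'e': push. Stack: abdce
  Read 'e': matches stack top 'e' => pop. Stack: abdc
  Read 'b': push. Stack: abdcb
  Read 'e': push. Stack: abdcbe
Final stack: "abdcbe" (length 6)

6


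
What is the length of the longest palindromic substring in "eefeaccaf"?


Input: "eefeaccaf"
Checking substrings for palindromes:
  [4:8] "acca" (len 4) => palindrome
  [1:4] "efe" (len 3) => palindrome
  [0:2] "ee" (len 2) => palindrome
  [5:7] "cc" (len 2) => palindrome
Longest palindromic substring: "acca" with length 4

4


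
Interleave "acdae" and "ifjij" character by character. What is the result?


Interleaving "acdae" and "ifjij":
  Position 0: 'a' from first, 'i' from second => "ai"
  Position 1: 'c' from first, 'f' from second => "cf"
  Position 2: 'd' from first, 'j' from second => "dj"
  Position 3: 'a' from first, 'i' from second => "ai"
  Position 4: 'e' from first, 'j' from second => "ej"
Result: aicfdjaiej

aicfdjaiej


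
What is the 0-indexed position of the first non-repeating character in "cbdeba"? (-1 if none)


Input: cbdeba
Character frequencies:
  'a': 1
  'b': 2
  'c': 1
  'd': 1
  'e': 1
Scanning left to right for freq == 1:
  Position 0 ('c'): unique! => answer = 0

0


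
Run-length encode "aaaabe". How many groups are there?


Input: aaaabe
Scanning for consecutive runs:
  Group 1: 'a' x 4 (positions 0-3)
  Group 2: 'b' x 1 (positions 4-4)
  Group 3: 'e' x 1 (positions 5-5)
Total groups: 3

3


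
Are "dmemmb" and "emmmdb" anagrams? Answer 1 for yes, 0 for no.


Strings: "dmemmb", "emmmdb"
Sorted first:  bdemmm
Sorted second: bdemmm
Sorted forms match => anagrams

1


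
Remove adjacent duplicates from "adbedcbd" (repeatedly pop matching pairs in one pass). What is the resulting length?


Input: adbedcbd
Stack-based adjacent duplicate removal:
  Read 'a': push. Stack: a
  Read 'd': push. Stack: ad
  Read 'b': push. Stack: adb
  Read 'e': push. Stack: adbe
  Read 'd': push. Stack: adbed
  Read 'c': push. Stack: adbedc
  Read 'b': push. Stack: adbedcb
  Read 'd': push. Stack: adbedcbd
Final stack: "adbedcbd" (length 8)

8


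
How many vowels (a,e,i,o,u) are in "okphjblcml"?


Input: okphjblcml
Checking each character:
  'o' at position 0: vowel (running total: 1)
  'k' at position 1: consonant
  'p' at position 2: consonant
  'h' at position 3: consonant
  'j' at position 4: consonant
  'b' at position 5: consonant
  'l' at position 6: consonant
  'c' at position 7: consonant
  'm' at position 8: consonant
  'l' at position 9: consonant
Total vowels: 1

1


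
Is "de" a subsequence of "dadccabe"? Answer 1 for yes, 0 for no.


Check if "de" is a subsequence of "dadccabe"
Greedy scan:
  Position 0 ('d'): matches sub[0] = 'd'
  Position 1 ('a'): no match needed
  Position 2 ('d'): no match needed
  Position 3 ('c'): no match needed
  Position 4 ('c'): no match needed
  Position 5 ('a'): no match needed
  Position 6 ('b'): no match needed
  Position 7 ('e'): matches sub[1] = 'e'
All 2 characters matched => is a subsequence

1


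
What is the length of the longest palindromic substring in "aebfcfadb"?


Input: "aebfcfadb"
Checking substrings for palindromes:
  [3:6] "fcf" (len 3) => palindrome
Longest palindromic substring: "fcf" with length 3

3


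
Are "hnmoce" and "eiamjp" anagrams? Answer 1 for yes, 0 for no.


Strings: "hnmoce", "eiamjp"
Sorted first:  cehmno
Sorted second: aeijmp
Differ at position 0: 'c' vs 'a' => not anagrams

0


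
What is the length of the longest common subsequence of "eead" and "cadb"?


LCS of "eead" and "cadb"
DP table:
           c    a    d    b
      0    0    0    0    0
  e   0    0    0    0    0
  e   0    0    0    0    0
  a   0    0    1    1    1
  d   0    0    1    2    2
LCS length = dp[4][4] = 2

2


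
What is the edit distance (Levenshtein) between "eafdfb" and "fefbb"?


Computing edit distance: "eafdfb" -> "fefbb"
DP table:
           f    e    f    b    b
      0    1    2    3    4    5
  e   1    1    1    2    3    4
  a   2    2    2    2    3    4
  f   3    2    3    2    3    4
  d   4    3    3    3    3    4
  f   5    4    4    3    4    4
  b   6    5    5    4    3    4
Edit distance = dp[6][5] = 4

4


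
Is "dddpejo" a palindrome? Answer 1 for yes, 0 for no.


Input: dddpejo
Reversed: ojepddd
  Compare pos 0 ('d') with pos 6 ('o'): MISMATCH
  Compare pos 1 ('d') with pos 5 ('j'): MISMATCH
  Compare pos 2 ('d') with pos 4 ('e'): MISMATCH
Result: not a palindrome

0


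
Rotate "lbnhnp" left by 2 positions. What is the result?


Input: "lbnhnp", rotate left by 2
First 2 characters: "lb"
Remaining characters: "nhnp"
Concatenate remaining + first: "nhnp" + "lb" = "nhnplb"

nhnplb


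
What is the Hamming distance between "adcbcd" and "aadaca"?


Comparing "adcbcd" and "aadaca" position by position:
  Position 0: 'a' vs 'a' => same
  Position 1: 'd' vs 'a' => differ
  Position 2: 'c' vs 'd' => differ
  Position 3: 'b' vs 'a' => differ
  Position 4: 'c' vs 'c' => same
  Position 5: 'd' vs 'a' => differ
Total differences (Hamming distance): 4

4


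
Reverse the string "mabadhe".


Input: mabadhe
Reading characters right to left:
  Position 6: 'e'
  Position 5: 'h'
  Position 4: 'd'
  Position 3: 'a'
  Position 2: 'b'
  Position 1: 'a'
  Position 0: 'm'
Reversed: ehdabam

ehdabam


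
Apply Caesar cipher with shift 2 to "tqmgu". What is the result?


Caesar cipher: shift "tqmgu" by 2
  't' (pos 19) + 2 = pos 21 = 'v'
  'q' (pos 16) + 2 = pos 18 = 's'
  'm' (pos 12) + 2 = pos 14 = 'o'
  'g' (pos 6) + 2 = pos 8 = 'i'
  'u' (pos 20) + 2 = pos 22 = 'w'
Result: vsoiw

vsoiw


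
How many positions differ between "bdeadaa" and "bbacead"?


Comparing "bdeadaa" and "bbacead" position by position:
  Position 0: 'b' vs 'b' => same
  Position 1: 'd' vs 'b' => DIFFER
  Position 2: 'e' vs 'a' => DIFFER
  Position 3: 'a' vs 'c' => DIFFER
  Position 4: 'd' vs 'e' => DIFFER
  Position 5: 'a' vs 'a' => same
  Position 6: 'a' vs 'd' => DIFFER
Positions that differ: 5

5


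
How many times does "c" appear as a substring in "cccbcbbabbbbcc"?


Searching for "c" in "cccbcbbabbbbcc"
Scanning each position:
  Position 0: "c" => MATCH
  Position 1: "c" => MATCH
  Position 2: "c" => MATCH
  Position 3: "b" => no
  Position 4: "c" => MATCH
  Position 5: "b" => no
  Position 6: "b" => no
  Position 7: "a" => no
  Position 8: "b" => no
  Position 9: "b" => no
  Position 10: "b" => no
  Position 11: "b" => no
  Position 12: "c" => MATCH
  Position 13: "c" => MATCH
Total occurrences: 6

6


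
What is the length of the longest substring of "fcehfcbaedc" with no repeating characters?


Input: "fcehfcbaedc"
Sliding window (track last position of each char):
  Position 0 ('f'): window [0,0] length 1 -- new best
  Position 1 ('c'): window [0,1] length 2 -- new best
  Position 2 ('e'): window [0,2] length 3 -- new best
  Position 3 ('h'): window [0,3] length 4 -- new best
  Position 4 ('f'): repeat (last at 0), move window start to 1
  Position 4 ('f'): window [1,4] length 4
  Position 5 ('c'): repeat (last at 1), move window start to 2
  Position 5 ('c'): window [2,5] length 4
  Position 6 ('b'): window [2,6] length 5 -- new best
  Position 7 ('a'): window [2,7] length 6 -- new best
  Position 8 ('e'): repeat (last at 2), move window start to 3
  Position 8 ('e'): window [3,8] length 6
  Position 9 ('d'): window [3,9] length 7 -- new best
  Position 10 ('c'): repeat (last at 5), move window start to 6
  Position 10 ('c'): window [6,10] length 5
Longest substring with no repeats: "hfcbaed" with length 7

7


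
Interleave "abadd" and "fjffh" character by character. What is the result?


Interleaving "abadd" and "fjffh":
  Position 0: 'a' from first, 'f' from second => "af"
  Position 1: 'b' from first, 'j' from second => "bj"
  Position 2: 'a' from first, 'f' from second => "af"
  Position 3: 'd' from first, 'f' from second => "df"
  Position 4: 'd' from first, 'h' from second => "dh"
Result: afbjafdfdh

afbjafdfdh


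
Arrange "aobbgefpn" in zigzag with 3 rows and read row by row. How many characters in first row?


Zigzag "aobbgefpn" into 3 rows:
Placing characters:
  'a' => row 0
  'o' => row 1
  'b' => row 2
  'b' => row 1
  'g' => row 0
  'e' => row 1
  'f' => row 2
  'p' => row 1
  'n' => row 0
Rows:
  Row 0: "agn"
  Row 1: "obep"
  Row 2: "bf"
First row length: 3

3


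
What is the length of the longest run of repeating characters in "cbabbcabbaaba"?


Input: "cbabbcabbaaba"
Scanning for longest run:
  Position 1 ('b'): new char, reset run to 1
  Position 2 ('a'): new char, reset run to 1
  Position 3 ('b'): new char, reset run to 1
  Position 4 ('b'): continues run of 'b', length=2
  Position 5 ('c'): new char, reset run to 1
  Position 6 ('a'): new char, reset run to 1
  Position 7 ('b'): new char, reset run to 1
  Position 8 ('b'): continues run of 'b', length=2
  Position 9 ('a'): new char, reset run to 1
  Position 10 ('a'): continues run of 'a', length=2
  Position 11 ('b'): new char, reset run to 1
  Position 12 ('a'): new char, reset run to 1
Longest run: 'b' with length 2

2


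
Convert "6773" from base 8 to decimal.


Input: "6773" in base 8
Positional expansion:
  Digit '6' (value 6) x 8^3 = 3072
  Digit '7' (value 7) x 8^2 = 448
  Digit '7' (value 7) x 8^1 = 56
  Digit '3' (value 3) x 8^0 = 3
Sum = 3579

3579


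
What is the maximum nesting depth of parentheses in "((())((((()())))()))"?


Input: "((())((((()())))()))"
Tracking depth:
  Position 0 '(': depth becomes 1
  Position 1 '(': depth becomes 2
  Position 2 '(': depth becomes 3
  Position 3 ')': depth becomes 2
  Position 4 ')': depth becomes 1
  Position 5 '(': depth becomes 2
  Position 6 '(': depth becomes 3
  Position 7 '(': depth becomes 4
  Position 8 '(': depth becomes 5
  Position 9 '(': depth becomes 6
  Position 10 ')': depth becomes 5
  Position 11 '(': depth becomes 6
  Position 12 ')': depth becomes 5
  Position 13 ')': depth becomes 4
  Position 14 ')': depth becomes 3
  Position 15 ')': depth becomes 2
  Position 16 '(': depth becomes 3
  Position 17 ')': depth becomes 2
  Position 18 ')': depth becomes 1
  Position 19 ')': depth becomes 0
Maximum depth reached: 6

6


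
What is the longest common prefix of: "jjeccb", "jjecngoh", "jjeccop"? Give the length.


Words: jjeccb, jjecngoh, jjeccop
  Position 0: all 'j' => match
  Position 1: all 'j' => match
  Position 2: all 'e' => match
  Position 3: all 'c' => match
  Position 4: ('c', 'n', 'c') => mismatch, stop
LCP = "jjec" (length 4)

4


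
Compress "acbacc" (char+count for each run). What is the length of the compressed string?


Input: acbacc
Runs:
  'a' x 1 => "a1"
  'c' x 1 => "c1"
  'b' x 1 => "b1"
  'a' x 1 => "a1"
  'c' x 2 => "c2"
Compressed: "a1c1b1a1c2"
Compressed length: 10

10


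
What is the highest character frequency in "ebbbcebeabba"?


Input: ebbbcebeabba
Character counts:
  'a': 2
  'b': 6
  'c': 1
  'e': 3
Maximum frequency: 6

6


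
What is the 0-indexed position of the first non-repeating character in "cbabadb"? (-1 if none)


Input: cbabadb
Character frequencies:
  'a': 2
  'b': 3
  'c': 1
  'd': 1
Scanning left to right for freq == 1:
  Position 0 ('c'): unique! => answer = 0

0


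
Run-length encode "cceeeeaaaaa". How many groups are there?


Input: cceeeeaaaaa
Scanning for consecutive runs:
  Group 1: 'c' x 2 (positions 0-1)
  Group 2: 'e' x 4 (positions 2-5)
  Group 3: 'a' x 5 (positions 6-10)
Total groups: 3

3


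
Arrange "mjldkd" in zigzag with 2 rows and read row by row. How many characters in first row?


Zigzag "mjldkd" into 2 rows:
Placing characters:
  'm' => row 0
  'j' => row 1
  'l' => row 0
  'd' => row 1
  'k' => row 0
  'd' => row 1
Rows:
  Row 0: "mlk"
  Row 1: "jdd"
First row length: 3

3


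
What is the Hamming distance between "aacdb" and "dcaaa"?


Comparing "aacdb" and "dcaaa" position by position:
  Position 0: 'a' vs 'd' => differ
  Position 1: 'a' vs 'c' => differ
  Position 2: 'c' vs 'a' => differ
  Position 3: 'd' vs 'a' => differ
  Position 4: 'b' vs 'a' => differ
Total differences (Hamming distance): 5

5


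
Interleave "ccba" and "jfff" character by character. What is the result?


Interleaving "ccba" and "jfff":
  Position 0: 'c' from first, 'j' from second => "cj"
  Position 1: 'c' from first, 'f' from second => "cf"
  Position 2: 'b' from first, 'f' from second => "bf"
  Position 3: 'a' from first, 'f' from second => "af"
Result: cjcfbfaf

cjcfbfaf


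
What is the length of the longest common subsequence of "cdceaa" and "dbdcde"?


LCS of "cdceaa" and "dbdcde"
DP table:
           d    b    d    c    d    e
      0    0    0    0    0    0    0
  c   0    0    0    0    1    1    1
  d   0    1    1    1    1    2    2
  c   0    1    1    1    2    2    2
  e   0    1    1    1    2    2    3
  a   0    1    1    1    2    2    3
  a   0    1    1    1    2    2    3
LCS length = dp[6][6] = 3

3
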